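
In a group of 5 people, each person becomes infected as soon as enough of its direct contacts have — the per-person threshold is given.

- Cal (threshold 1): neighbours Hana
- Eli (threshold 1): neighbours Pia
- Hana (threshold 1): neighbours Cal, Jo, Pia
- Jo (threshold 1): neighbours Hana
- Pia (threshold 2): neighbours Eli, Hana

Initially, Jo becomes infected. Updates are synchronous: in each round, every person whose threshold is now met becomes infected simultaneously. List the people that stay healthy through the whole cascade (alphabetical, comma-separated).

Eli, Pia

Round 1 — Jo becomes infected (initial).
Round 2 — checking thresholds:
  Hana: 1 of 3 neighbours ≥ 1, becomes infected.
Round 3 — checking thresholds:
  Cal: 1 of 1 neighbours ≥ 1, becomes infected.
  Pia: 1 of 2 neighbours < 2, holds.
Round 4 — no new infections; cascade stops.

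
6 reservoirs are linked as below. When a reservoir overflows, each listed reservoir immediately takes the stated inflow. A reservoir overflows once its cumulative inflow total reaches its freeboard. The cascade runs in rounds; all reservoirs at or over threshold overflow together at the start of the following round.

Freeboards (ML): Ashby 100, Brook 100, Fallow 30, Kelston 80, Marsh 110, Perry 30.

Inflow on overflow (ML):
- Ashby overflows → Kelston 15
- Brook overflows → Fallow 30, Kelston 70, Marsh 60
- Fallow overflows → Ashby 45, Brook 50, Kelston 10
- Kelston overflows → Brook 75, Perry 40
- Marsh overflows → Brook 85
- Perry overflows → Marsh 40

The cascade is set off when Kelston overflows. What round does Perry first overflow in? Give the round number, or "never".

2

Round 1 — Kelston overflows (initial).
  Brook: +75 → 75 < 100
  Perry: +40 → 40 ≥ 30
Round 2 — Perry overflows.
  Marsh: +40 → 40 < 110
No further overflows.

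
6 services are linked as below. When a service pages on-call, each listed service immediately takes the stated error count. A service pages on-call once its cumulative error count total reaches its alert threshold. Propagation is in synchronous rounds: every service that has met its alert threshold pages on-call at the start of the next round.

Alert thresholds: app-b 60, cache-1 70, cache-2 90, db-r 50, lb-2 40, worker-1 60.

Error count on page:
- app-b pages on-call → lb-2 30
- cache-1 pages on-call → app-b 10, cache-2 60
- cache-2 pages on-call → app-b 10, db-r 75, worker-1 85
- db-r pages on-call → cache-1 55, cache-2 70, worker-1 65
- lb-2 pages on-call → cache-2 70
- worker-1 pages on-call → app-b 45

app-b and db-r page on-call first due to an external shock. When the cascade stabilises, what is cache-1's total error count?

Round 1 — app-b, db-r page on-call (initial).
  cache-1: +55 → 55 < 70
  cache-2: +70 → 70 < 90
  lb-2: +30 → 30 < 40
  worker-1: +65 → 65 ≥ 60
Round 2 — worker-1 pages on-call.
No further pages.

55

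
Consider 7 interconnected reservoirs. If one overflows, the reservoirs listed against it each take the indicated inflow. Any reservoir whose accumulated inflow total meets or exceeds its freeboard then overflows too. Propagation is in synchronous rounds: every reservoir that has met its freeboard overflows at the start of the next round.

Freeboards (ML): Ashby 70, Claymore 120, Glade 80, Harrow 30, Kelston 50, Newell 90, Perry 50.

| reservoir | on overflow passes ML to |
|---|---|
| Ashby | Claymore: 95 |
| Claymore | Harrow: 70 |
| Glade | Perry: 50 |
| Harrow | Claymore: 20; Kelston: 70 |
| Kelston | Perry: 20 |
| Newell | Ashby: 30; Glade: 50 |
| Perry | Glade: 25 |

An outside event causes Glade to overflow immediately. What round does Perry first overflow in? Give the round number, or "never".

Round 1 — Glade overflows (initial).
  Perry: +50 → 50 ≥ 50
Round 2 — Perry overflows.
No further overflows.

2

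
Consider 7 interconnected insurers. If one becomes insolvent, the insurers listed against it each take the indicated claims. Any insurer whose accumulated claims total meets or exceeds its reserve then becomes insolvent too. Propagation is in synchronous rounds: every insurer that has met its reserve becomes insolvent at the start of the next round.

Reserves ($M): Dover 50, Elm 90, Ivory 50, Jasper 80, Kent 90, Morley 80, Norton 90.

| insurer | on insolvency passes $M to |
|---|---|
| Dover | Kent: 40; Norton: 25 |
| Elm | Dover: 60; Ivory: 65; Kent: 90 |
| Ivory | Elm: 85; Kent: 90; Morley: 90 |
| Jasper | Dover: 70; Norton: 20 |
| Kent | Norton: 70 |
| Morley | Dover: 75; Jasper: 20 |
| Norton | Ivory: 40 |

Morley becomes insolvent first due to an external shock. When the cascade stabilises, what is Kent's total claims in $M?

Round 1 — Morley becomes insolvent (initial).
  Dover: +75 → 75 ≥ 50
  Jasper: +20 → 20 < 80
Round 2 — Dover becomes insolvent.
  Kent: +40 → 40 < 90
  Norton: +25 → 25 < 90
No further insolvencies.

40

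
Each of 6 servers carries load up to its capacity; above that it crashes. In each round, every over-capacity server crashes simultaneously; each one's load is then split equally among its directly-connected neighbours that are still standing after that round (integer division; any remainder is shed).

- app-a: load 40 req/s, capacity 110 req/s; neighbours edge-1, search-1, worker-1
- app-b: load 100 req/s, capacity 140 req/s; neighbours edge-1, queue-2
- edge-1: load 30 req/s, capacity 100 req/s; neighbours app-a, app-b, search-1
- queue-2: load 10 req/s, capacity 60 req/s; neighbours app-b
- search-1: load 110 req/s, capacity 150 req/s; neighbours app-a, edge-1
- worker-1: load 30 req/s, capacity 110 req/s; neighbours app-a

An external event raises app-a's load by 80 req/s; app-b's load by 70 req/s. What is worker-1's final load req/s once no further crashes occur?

Round 1 — app-a at 120 > 110; app-b at 170 > 140. app-a, app-b crash.
  app-a sheds 120 req/s to edge-1, search-1, worker-1: 40 each.
    edge-1: 30+40 = 70 ≤ 100
    search-1: 110+40 = 150 ≤ 150
    worker-1: 30+40 = 70 ≤ 110
  app-b sheds 170 req/s to edge-1, queue-2: 85 each.
    edge-1: 70+85 = 155 > 100
    queue-2: 10+85 = 95 > 60
Round 2 — edge-1, queue-2 crash.
  edge-1 sheds 155 req/s to search-1: 155 each.
    search-1: 150+155 = 305 > 150
  queue-2 sheds 95 req/s: no online neighbours, lost.
Round 3 — search-1 crashes.
  search-1 sheds 305 req/s: no online neighbours, lost.
No further crashes.

70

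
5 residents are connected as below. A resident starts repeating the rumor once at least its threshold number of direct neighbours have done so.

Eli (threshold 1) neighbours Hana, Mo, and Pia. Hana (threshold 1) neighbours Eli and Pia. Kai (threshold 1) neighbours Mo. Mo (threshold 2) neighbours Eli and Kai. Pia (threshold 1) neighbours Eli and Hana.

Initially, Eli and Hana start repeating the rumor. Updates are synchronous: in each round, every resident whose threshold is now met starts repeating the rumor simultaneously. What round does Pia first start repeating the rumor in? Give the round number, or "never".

Round 1 — Eli, Hana start repeating the rumor (initial).
Round 2 — checking thresholds:
  Mo: 1 of 2 neighbours < 2, below threshold.
  Pia: 2 of 2 neighbours ≥ 1, starts repeating the rumor.
Round 3 — no new spreads; cascade stops.

2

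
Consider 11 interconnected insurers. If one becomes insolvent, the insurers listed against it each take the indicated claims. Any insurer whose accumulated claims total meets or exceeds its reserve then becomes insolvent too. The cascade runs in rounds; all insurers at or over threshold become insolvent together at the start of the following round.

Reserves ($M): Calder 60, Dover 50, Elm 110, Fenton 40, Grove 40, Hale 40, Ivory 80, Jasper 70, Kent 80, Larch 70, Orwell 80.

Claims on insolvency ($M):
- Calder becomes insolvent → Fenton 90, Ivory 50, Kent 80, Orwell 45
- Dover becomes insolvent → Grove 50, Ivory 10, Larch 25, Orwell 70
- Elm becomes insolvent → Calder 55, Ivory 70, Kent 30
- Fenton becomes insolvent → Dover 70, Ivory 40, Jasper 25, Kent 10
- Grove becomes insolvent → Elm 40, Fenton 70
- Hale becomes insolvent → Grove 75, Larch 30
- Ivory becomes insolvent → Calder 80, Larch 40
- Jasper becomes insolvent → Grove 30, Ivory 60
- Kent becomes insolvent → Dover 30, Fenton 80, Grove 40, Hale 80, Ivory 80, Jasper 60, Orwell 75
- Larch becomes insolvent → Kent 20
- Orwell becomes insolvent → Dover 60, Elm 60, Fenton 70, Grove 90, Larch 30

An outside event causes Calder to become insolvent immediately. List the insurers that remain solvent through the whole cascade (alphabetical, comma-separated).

Round 1 — Calder becomes insolvent (initial).
  Fenton: +90 → 90 ≥ 40
  Ivory: +50 → 50 < 80
  Kent: +80 → 80 ≥ 80
  Orwell: +45 → 45 < 80
Round 2 — Fenton, Kent become insolvent.
  Dover: +70+30 → 100 ≥ 50
  Grove: +40 → 40 ≥ 40
  Hale: +80 → 80 ≥ 40
  Ivory: +40+80 → 170 ≥ 80
  Jasper: +25+60 → 85 ≥ 70
  Orwell: +75 → 120 ≥ 80
Round 3 — Dover, Grove, Hale, Ivory, Jasper, Orwell become insolvent.
  Elm: +40+60 → 100 < 110
  Larch: +25+30+40+30 → 125 ≥ 70
Round 4 — Larch becomes insolvent.
No further insolvencies.

Elm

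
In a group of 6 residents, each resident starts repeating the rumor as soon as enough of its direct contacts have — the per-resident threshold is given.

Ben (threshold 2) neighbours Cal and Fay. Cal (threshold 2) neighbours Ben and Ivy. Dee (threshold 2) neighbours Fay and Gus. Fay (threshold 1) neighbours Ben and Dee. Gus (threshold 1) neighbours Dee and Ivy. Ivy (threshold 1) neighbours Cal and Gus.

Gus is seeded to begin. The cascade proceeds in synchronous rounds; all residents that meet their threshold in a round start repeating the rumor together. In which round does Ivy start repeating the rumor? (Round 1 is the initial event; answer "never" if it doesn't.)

2

Round 1 — Gus starts repeating the rumor (initial).
Round 2 — checking thresholds:
  Dee: 1 of 2 neighbours < 2, not yet.
  Ivy: 1 of 2 neighbours ≥ 1, starts repeating the rumor.
Round 3 — no new spreads; cascade stops.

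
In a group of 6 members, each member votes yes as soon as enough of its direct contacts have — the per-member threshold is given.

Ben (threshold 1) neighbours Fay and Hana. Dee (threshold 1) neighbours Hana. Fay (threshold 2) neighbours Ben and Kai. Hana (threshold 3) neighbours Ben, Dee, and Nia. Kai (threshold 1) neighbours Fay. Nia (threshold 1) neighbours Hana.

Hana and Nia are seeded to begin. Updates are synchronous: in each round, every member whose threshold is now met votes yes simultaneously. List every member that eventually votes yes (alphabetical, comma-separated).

Round 1 — Hana, Nia vote yes (initial).
Round 2 — checking thresholds:
  Ben: 1 of 2 neighbours ≥ 1, votes yes.
  Dee: 1 of 1 neighbours ≥ 1, votes yes.
Round 3 — no new yes votes; cascade stops.

Ben, Dee, Hana, Nia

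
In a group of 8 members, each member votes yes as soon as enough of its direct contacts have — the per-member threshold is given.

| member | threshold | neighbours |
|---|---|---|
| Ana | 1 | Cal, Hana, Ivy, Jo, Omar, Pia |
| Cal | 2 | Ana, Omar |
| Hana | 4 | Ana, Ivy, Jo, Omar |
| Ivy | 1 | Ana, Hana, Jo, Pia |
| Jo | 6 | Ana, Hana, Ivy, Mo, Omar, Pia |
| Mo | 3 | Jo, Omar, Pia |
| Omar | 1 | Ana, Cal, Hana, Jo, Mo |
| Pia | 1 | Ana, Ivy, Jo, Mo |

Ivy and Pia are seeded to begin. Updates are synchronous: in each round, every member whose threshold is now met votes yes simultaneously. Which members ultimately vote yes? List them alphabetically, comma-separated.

Ana, Cal, Ivy, Omar, Pia

Round 1 — Ivy, Pia vote yes (initial).
Round 2 — checking thresholds:
  Ana: 2 of 6 neighbours ≥ 1, votes yes.
  Hana: 1 of 4 neighbours < 4, holds.
  Jo: 2 of 6 neighbours < 6, holds.
  Mo: 1 of 3 neighbours < 3, holds.
Round 3 — checking thresholds:
  Cal: 1 of 2 neighbours < 2, holds.
  Hana: 2 of 4 neighbours < 4, holds.
  Jo: 3 of 6 neighbours < 6, holds.
  Mo: 1 of 3 neighbours < 3, holds.
  Omar: 1 of 5 neighbours ≥ 1, votes yes.
Round 4 — checking thresholds:
  Cal: 2 of 2 neighbours ≥ 2, votes yes.
  Hana: 3 of 4 neighbours < 4, holds.
  Jo: 4 of 6 neighbours < 6, holds.
  Mo: 2 of 3 neighbours < 3, holds.
Round 5 — no new yes votes; cascade stops.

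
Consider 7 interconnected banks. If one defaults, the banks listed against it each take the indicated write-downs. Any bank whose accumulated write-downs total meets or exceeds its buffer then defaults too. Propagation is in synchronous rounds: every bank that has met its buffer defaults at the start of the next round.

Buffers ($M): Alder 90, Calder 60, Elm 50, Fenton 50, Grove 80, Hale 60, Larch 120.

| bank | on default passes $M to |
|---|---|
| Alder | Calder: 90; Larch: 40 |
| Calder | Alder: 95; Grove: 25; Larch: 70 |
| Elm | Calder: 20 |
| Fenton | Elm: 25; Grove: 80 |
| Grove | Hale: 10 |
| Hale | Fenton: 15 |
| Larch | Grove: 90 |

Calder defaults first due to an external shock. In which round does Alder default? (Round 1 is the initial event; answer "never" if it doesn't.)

2

Round 1 — Calder defaults (initial).
  Alder: +95 → 95 ≥ 90
  Grove: +25 → 25 < 80
  Larch: +70 → 70 < 120
Round 2 — Alder defaults.
  Larch: +40 → 110 < 120
No further defaults.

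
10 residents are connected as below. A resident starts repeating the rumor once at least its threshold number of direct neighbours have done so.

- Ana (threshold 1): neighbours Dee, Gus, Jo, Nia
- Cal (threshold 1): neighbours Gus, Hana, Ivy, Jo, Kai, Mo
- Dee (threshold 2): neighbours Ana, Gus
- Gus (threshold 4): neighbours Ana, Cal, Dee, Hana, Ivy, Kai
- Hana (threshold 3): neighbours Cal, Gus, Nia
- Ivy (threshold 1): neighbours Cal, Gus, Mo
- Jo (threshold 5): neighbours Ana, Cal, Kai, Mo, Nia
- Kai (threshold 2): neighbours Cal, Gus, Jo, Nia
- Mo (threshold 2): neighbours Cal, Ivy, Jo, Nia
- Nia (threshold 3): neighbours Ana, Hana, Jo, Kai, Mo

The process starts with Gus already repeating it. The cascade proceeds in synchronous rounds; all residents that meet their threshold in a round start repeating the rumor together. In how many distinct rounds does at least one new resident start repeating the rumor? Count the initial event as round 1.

Round 1 — Gus starts repeating the rumor (initial).
Round 2 — checking thresholds:
  Ana: 1 of 4 neighbours ≥ 1, starts repeating the rumor.
  Cal: 1 of 6 neighbours ≥ 1, starts repeating the rumor.
  Dee: 1 of 2 neighbours < 2, holds.
  Hana: 1 of 3 neighbours < 3, holds.
  Ivy: 1 of 3 neighbours ≥ 1, starts repeating the rumor.
  Kai: 1 of 4 neighbours < 2, holds.
Round 3 — checking thresholds:
  Dee: 2 of 2 neighbours ≥ 2, starts repeating the rumor.
  Hana: 2 of 3 neighbours < 3, holds.
  Jo: 2 of 5 neighbours < 5, holds.
  Kai: 2 of 4 neighbours ≥ 2, starts repeating the rumor.
  Mo: 2 of 4 neighbours ≥ 2, starts repeating the rumor.
  Nia: 1 of 5 neighbours < 3, holds.
Round 4 — checking thresholds:
  Hana: 2 of 3 neighbours < 3, holds.
  Jo: 4 of 5 neighbours < 5, holds.
  Nia: 3 of 5 neighbours ≥ 3, starts repeating the rumor.
Round 5 — checking thresholds:
  Hana: 3 of 3 neighbours ≥ 3, starts repeating the rumor.
  Jo: 5 of 5 neighbours ≥ 5, starts repeating the rumor.
Round 6 — no new spreads; cascade stops.

5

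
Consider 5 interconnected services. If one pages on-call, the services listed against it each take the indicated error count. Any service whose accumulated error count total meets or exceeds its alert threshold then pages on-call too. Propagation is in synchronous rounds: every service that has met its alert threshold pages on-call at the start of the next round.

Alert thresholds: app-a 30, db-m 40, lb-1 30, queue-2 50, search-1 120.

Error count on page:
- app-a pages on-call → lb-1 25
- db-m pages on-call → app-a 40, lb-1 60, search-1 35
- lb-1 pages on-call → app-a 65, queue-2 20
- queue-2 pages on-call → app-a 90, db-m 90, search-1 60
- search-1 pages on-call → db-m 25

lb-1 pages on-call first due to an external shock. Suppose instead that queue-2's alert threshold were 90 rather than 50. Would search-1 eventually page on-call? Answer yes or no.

With queue-2's alert threshold at 90:
Round 1 — lb-1 pages on-call (initial).
  app-a: +65 → 65 ≥ 30
  queue-2: +20 → 20 < 90
Round 2 — app-a pages on-call.
No further pages.

no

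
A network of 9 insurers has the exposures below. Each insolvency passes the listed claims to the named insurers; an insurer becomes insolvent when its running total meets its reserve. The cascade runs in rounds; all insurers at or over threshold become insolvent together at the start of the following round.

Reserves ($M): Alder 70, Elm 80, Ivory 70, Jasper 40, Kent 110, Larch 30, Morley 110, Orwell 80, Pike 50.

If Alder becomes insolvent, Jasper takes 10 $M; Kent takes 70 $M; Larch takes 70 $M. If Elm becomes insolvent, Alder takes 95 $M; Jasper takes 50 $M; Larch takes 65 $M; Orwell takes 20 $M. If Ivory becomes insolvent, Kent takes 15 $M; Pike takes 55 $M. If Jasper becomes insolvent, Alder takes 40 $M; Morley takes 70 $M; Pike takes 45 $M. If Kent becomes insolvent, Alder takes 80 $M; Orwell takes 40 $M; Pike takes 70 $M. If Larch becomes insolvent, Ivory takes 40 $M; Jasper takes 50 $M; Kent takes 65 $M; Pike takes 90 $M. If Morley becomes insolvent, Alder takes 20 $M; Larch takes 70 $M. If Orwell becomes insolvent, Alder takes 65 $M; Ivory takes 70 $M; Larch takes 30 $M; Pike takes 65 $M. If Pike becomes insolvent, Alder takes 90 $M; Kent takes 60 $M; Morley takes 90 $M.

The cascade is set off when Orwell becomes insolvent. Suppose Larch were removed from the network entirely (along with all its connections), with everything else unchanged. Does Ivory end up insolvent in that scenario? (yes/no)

yes

With Larch removed:
Round 1 — Orwell becomes insolvent (initial).
  Alder: +65 → 65 < 70
  Ivory: +70 → 70 ≥ 70
  Pike: +65 → 65 ≥ 50
Round 2 — Ivory, Pike become insolvent.
  Alder: +90 → 155 ≥ 70
  Kent: +15+60 → 75 < 110
  Morley: +90 → 90 < 110
Round 3 — Alder becomes insolvent.
  Jasper: +10 → 10 < 40
  Kent: +70 → 145 ≥ 110
Round 4 — Kent becomes insolvent.
No further insolvencies.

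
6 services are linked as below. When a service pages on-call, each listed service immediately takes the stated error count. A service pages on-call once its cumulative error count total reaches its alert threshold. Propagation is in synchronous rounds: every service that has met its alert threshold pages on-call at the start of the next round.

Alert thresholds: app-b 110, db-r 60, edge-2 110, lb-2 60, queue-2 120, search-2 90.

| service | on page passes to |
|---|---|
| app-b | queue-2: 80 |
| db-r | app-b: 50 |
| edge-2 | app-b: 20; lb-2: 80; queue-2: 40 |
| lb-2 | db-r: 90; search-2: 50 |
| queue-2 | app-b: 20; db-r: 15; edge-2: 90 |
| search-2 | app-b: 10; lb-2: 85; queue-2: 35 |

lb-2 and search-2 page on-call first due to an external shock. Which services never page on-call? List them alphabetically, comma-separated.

app-b, edge-2, queue-2

Round 1 — lb-2, search-2 page on-call (initial).
  app-b: +10 → 10 < 110
  db-r: +90 → 90 ≥ 60
  queue-2: +35 → 35 < 120
Round 2 — db-r pages on-call.
  app-b: +50 → 60 < 110
No further pages.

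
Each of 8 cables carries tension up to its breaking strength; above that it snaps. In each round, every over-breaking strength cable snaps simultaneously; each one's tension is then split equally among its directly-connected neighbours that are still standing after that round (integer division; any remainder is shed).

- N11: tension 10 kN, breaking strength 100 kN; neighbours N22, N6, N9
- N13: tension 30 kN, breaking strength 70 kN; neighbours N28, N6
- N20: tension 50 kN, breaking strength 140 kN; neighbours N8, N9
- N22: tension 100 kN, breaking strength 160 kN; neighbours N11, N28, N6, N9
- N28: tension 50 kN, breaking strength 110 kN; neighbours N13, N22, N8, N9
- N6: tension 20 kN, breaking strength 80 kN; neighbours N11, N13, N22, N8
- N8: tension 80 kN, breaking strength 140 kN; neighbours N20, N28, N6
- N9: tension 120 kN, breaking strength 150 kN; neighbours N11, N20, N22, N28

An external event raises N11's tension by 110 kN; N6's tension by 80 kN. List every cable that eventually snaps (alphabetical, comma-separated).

N11, N13, N20, N22, N28, N6, N8, N9

Round 1 — N11 at 120 > 100; N6 at 100 > 80. N11, N6 snap.
  N11 sheds 120 kN to N22, N9: 60 each.
    N22: 100+60 = 160 ≤ 160
    N9: 120+60 = 180 > 150
  N6 sheds 100 kN to N13, N22, N8: 33 each (1 lost).
    N13: 30+33 = 63 ≤ 70
    N22: 160+33 = 193 > 160
    N8: 80+33 = 113 ≤ 140
Round 2 — N22, N9 snap.
  N22 sheds 193 kN to N28: 193 each.
    N28: 50+193 = 243 > 110
  N9 sheds 180 kN to N20, N28: 90 each.
    N20: 50+90 = 140 ≤ 140
    N28: 243+90 = 333 > 110
Round 3 — N28 snaps.
  N28 sheds 333 kN to N13, N8: 166 each (1 lost).
    N13: 63+166 = 229 > 70
    N8: 113+166 = 279 > 140
Round 4 — N13, N8 snap.
  N13 sheds 229 kN: no online neighbours, lost.
  N8 sheds 279 kN to N20: 279 each.
    N20: 140+279 = 419 > 140
Round 5 — N20 snaps.
  N20 sheds 419 kN: no online neighbours, lost.
No further breaks.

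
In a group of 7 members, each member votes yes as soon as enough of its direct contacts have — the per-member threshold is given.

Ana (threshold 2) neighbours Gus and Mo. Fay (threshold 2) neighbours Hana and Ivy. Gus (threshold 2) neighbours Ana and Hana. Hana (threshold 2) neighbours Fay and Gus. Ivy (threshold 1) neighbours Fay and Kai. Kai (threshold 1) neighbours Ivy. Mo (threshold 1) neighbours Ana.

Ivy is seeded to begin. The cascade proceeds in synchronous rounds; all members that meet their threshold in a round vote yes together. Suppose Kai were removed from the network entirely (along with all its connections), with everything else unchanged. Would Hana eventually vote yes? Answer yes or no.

With Kai removed:
Round 1 — Ivy votes yes (initial).
Round 2 — no new yes votes; cascade stops.

no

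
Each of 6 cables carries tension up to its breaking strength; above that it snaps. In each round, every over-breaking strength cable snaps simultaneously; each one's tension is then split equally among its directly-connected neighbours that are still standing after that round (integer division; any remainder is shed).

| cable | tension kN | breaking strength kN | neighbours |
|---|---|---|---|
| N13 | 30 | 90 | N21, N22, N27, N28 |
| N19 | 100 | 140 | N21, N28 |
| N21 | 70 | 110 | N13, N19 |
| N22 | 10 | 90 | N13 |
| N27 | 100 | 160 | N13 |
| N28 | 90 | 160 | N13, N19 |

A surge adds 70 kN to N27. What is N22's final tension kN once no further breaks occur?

Round 1 — N27 at 170 > 160. N27 snaps.
  N27 sheds 170 kN to N13: 170 each.
    N13: 30+170 = 200 > 90
Round 2 — N13 snaps.
  N13 sheds 200 kN to N21, N22, N28: 66 each (2 lost).
    N21: 70+66 = 136 > 110
    N22: 10+66 = 76 ≤ 90
    N28: 90+66 = 156 ≤ 160
Round 3 — N21 snaps.
  N21 sheds 136 kN to N19: 136 each.
    N19: 100+136 = 236 > 140
Round 4 — N19 snaps.
  N19 sheds 236 kN to N28: 236 each.
    N28: 156+236 = 392 > 160
Round 5 — N28 snaps.
  N28 sheds 392 kN: no online neighbours, lost.
No further breaks.

76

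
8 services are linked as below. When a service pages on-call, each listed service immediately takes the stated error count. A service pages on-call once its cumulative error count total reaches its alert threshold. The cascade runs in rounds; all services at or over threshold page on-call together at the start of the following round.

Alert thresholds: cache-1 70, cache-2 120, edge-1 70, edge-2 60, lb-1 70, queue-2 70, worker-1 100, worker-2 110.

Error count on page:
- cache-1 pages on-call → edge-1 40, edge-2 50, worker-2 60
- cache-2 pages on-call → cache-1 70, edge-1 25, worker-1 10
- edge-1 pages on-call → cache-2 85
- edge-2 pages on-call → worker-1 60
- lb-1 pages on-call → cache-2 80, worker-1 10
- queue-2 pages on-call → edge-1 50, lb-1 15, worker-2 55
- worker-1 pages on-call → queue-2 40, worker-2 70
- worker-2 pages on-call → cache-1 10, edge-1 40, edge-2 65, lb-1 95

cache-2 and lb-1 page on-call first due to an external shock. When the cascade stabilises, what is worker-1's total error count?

20

Round 1 — cache-2, lb-1 page on-call (initial).
  cache-1: +70 → 70 ≥ 70
  edge-1: +25 → 25 < 70
  worker-1: +10+10 → 20 < 100
Round 2 — cache-1 pages on-call.
  edge-1: +40 → 65 < 70
  edge-2: +50 → 50 < 60
  worker-2: +60 → 60 < 110
No further pages.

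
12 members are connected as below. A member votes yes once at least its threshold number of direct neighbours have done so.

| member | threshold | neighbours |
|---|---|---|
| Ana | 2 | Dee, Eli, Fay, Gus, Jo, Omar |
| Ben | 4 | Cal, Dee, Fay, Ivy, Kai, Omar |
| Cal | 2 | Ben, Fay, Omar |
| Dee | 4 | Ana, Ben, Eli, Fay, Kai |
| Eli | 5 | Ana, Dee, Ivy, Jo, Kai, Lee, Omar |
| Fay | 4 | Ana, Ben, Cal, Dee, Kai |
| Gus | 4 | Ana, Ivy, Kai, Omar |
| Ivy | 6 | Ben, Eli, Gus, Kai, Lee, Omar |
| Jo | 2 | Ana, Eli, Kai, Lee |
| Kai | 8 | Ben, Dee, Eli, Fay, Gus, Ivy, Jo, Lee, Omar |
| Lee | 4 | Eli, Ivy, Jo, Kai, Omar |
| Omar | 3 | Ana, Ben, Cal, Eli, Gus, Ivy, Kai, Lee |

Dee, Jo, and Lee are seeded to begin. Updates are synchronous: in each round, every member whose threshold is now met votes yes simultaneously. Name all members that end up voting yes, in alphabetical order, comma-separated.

Ana, Dee, Jo, Lee

Round 1 — Dee, Jo, Lee vote yes (initial).
Round 2 — checking thresholds:
  Ana: 2 of 6 neighbours ≥ 2, votes yes.
  Ben: 1 of 6 neighbours < 4, not yet.
  Eli: 3 of 7 neighbours < 5, not yet.
  Fay: 1 of 5 neighbours < 4, not yet.
  Ivy: 1 of 6 neighbours < 6, not yet.
  Kai: 3 of 9 neighbours < 8, not yet.
  Omar: 1 of 8 neighbours < 3, not yet.
Round 3 — no new yes votes; cascade stops.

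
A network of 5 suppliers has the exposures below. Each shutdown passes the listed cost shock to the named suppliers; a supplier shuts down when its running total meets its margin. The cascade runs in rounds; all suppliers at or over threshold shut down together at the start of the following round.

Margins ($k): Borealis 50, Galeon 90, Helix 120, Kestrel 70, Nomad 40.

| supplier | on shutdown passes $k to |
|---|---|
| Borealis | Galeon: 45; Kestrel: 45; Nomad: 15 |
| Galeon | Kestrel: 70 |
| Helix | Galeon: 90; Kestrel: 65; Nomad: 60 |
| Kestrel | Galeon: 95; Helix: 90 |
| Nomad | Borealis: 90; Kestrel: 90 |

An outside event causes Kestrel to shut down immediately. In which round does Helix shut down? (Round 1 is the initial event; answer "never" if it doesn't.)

never

Round 1 — Kestrel shuts down (initial).
  Galeon: +95 → 95 ≥ 90
  Helix: +90 → 90 < 120
Round 2 — Galeon shuts down.
No further shutdowns.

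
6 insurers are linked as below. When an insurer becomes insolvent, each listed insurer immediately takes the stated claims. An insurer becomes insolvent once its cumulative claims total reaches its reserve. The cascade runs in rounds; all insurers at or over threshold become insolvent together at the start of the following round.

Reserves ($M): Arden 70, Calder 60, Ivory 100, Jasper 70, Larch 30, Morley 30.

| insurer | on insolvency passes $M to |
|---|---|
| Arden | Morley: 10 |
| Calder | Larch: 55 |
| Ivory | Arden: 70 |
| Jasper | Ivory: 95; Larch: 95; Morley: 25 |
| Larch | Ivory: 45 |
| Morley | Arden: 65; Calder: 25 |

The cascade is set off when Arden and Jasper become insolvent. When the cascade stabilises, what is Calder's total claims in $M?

Round 1 — Arden, Jasper become insolvent (initial).
  Ivory: +95 → 95 < 100
  Larch: +95 → 95 ≥ 30
  Morley: +10+25 → 35 ≥ 30
Round 2 — Larch, Morley become insolvent.
  Calder: +25 → 25 < 60
  Ivory: +45 → 140 ≥ 100
Round 3 — Ivory becomes insolvent.
No further insolvencies.

25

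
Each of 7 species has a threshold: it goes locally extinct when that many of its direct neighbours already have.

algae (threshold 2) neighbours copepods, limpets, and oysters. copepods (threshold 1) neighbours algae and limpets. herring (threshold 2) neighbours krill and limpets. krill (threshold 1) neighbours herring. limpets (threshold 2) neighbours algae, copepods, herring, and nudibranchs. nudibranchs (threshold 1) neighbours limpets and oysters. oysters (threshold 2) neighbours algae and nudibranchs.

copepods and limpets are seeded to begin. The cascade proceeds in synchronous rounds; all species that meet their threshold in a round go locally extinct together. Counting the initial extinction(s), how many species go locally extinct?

5

Round 1 — copepods, limpets go locally extinct (initial).
Round 2 — checking thresholds:
  algae: 2 of 3 neighbours ≥ 2, goes locally extinct.
  herring: 1 of 2 neighbours < 2, below threshold.
  nudibranchs: 1 of 2 neighbours ≥ 1, goes locally extinct.
Round 3 — checking thresholds:
  herring: 1 of 2 neighbours < 2, below threshold.
  oysters: 2 of 2 neighbours ≥ 2, goes locally extinct.
Round 4 — no new extinctions; cascade stops.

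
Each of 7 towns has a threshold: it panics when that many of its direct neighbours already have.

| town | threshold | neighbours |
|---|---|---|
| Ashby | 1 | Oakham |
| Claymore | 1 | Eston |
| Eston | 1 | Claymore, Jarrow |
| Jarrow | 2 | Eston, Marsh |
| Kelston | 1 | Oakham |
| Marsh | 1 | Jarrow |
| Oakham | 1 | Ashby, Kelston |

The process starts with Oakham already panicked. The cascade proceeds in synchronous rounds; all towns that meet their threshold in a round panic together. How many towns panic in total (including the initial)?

3

Round 1 — Oakham panics (initial).
Round 2 — checking thresholds:
  Ashby: 1 of 1 neighbours ≥ 1, panics.
  Kelston: 1 of 1 neighbours ≥ 1, panics.
Round 3 — no new panics; cascade stops.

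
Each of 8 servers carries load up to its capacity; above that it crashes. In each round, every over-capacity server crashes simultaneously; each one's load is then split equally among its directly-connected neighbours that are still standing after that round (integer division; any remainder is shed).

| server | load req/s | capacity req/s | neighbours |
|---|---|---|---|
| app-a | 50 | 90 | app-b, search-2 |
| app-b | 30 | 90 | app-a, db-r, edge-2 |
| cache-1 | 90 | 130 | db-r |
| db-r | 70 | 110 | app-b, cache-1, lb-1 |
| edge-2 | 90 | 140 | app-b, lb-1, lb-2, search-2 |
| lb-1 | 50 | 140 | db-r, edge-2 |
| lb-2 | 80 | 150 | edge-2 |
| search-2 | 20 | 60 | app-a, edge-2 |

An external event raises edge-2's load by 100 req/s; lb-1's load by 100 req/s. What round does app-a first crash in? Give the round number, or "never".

Round 1 — edge-2 at 190 > 140; lb-1 at 150 > 140. edge-2, lb-1 crash.
  edge-2 sheds 190 req/s to app-b, lb-2, search-2: 63 each (1 lost).
    app-b: 30+63 = 93 > 90
    lb-2: 80+63 = 143 ≤ 150
    search-2: 20+63 = 83 > 60
  lb-1 sheds 150 req/s to db-r: 150 each.
    db-r: 70+150 = 220 > 110
Round 2 — app-b, db-r, search-2 crash.
  app-b sheds 93 req/s to app-a: 93 each.
    app-a: 50+93 = 143 > 90
  db-r sheds 220 req/s to cache-1: 220 each.
    cache-1: 90+220 = 310 > 130
  search-2 sheds 83 req/s to app-a: 83 each.
    app-a: 143+83 = 226 > 90
Round 3 — app-a, cache-1 crash.
  app-a sheds 226 req/s: no online neighbours, lost.
  cache-1 sheds 310 req/s: no online neighbours, lost.
No further crashes.

3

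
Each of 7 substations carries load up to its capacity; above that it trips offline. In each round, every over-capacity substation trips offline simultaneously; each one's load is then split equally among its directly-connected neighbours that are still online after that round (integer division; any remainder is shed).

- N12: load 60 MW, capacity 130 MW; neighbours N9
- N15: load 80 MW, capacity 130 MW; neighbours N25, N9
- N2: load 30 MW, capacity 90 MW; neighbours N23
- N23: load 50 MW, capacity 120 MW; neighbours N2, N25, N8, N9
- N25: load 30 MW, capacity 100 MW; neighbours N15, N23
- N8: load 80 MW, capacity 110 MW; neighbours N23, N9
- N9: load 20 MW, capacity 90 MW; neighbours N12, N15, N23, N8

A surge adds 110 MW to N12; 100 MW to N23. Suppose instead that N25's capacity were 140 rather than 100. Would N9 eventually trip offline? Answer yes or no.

yes

With N25's capacity at 140:
Round 1 — N12 at 170 > 130; N23 at 150 > 120. N12, N23 trip offline.
  N12 sheds 170 MW to N9: 170 each.
    N9: 20+170 = 190 > 90
  N23 sheds 150 MW to N2, N25, N8, N9: 37 each (2 lost).
    N2: 30+37 = 67 ≤ 90
    N25: 30+37 = 67 ≤ 140
    N8: 80+37 = 117 > 110
    N9: 190+37 = 227 > 90
Round 2 — N8, N9 trip offline.
  N8 sheds 117 MW: no online neighbours, lost.
  N9 sheds 227 MW to N15: 227 each.
    N15: 80+227 = 307 > 130
Round 3 — N15 trips offline.
  N15 sheds 307 MW to N25: 307 each.
    N25: 67+307 = 374 > 140
Round 4 — N25 trips offline.
  N25 sheds 374 MW: no online neighbours, lost.
No further trips.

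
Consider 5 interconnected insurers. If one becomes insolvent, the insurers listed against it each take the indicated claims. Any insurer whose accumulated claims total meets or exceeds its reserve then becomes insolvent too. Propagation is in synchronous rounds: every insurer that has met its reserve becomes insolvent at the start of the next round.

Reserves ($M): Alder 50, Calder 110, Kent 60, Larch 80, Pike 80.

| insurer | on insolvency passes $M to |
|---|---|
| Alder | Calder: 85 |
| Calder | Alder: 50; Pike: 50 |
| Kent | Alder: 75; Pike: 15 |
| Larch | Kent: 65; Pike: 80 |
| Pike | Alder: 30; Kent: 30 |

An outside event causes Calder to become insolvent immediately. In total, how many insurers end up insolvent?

Round 1 — Calder becomes insolvent (initial).
  Alder: +50 → 50 ≥ 50
  Pike: +50 → 50 < 80
Round 2 — Alder becomes insolvent.
No further insolvencies.

2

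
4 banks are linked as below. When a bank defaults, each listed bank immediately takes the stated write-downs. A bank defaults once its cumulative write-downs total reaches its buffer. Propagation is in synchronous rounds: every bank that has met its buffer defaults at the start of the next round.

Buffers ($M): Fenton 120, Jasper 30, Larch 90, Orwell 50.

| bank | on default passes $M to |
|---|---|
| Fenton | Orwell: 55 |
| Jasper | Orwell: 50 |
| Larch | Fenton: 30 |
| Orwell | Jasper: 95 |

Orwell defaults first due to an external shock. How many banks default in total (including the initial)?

2

Round 1 — Orwell defaults (initial).
  Jasper: +95 → 95 ≥ 30
Round 2 — Jasper defaults.
No further defaults.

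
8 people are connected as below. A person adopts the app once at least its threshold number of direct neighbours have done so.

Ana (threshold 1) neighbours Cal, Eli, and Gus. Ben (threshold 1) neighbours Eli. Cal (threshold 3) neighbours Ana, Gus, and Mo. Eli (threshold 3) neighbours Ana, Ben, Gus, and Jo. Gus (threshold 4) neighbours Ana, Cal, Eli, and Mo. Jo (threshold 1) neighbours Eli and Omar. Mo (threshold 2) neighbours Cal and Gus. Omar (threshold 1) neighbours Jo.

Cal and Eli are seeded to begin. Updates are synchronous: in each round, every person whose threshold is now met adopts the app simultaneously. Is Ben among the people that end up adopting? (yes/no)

Round 1 — Cal, Eli adopt the app (initial).
Round 2 — checking thresholds:
  Ana: 2 of 3 neighbours ≥ 1, adopts the app.
  Ben: 1 of 1 neighbours ≥ 1, adopts the app.
  Gus: 2 of 4 neighbours < 4, not yet.
  Jo: 1 of 2 neighbours ≥ 1, adopts the app.
  Mo: 1 of 2 neighbours < 2, not yet.
Round 3 — checking thresholds:
  Gus: 3 of 4 neighbours < 4, not yet.
  Mo: 1 of 2 neighbours < 2, not yet.
  Omar: 1 of 1 neighbours ≥ 1, adopts the app.
Round 4 — no new adoptions; cascade stops.

yes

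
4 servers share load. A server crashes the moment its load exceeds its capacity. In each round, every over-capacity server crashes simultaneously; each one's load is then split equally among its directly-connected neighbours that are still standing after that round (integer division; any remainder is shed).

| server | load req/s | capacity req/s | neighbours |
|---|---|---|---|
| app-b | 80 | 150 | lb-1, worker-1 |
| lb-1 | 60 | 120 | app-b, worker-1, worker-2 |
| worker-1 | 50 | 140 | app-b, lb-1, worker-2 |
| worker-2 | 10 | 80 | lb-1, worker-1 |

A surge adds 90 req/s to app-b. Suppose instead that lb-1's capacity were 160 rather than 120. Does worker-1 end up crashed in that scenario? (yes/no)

no

With lb-1's capacity at 160:
Round 1 — app-b at 170 > 150. app-b crashes.
  app-b sheds 170 req/s to lb-1, worker-1: 85 each.
    lb-1: 60+85 = 145 ≤ 160
    worker-1: 50+85 = 135 ≤ 140
No further crashes.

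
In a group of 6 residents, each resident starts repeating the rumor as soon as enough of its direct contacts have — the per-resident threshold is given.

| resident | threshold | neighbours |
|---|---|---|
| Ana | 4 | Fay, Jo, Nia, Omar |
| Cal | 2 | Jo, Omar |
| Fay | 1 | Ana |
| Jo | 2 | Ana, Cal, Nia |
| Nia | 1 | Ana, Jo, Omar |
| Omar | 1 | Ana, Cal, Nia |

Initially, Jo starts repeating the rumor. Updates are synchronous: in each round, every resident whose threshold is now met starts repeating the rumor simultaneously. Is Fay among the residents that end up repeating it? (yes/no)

Round 1 — Jo starts repeating the rumor (initial).
Round 2 — checking thresholds:
  Ana: 1 of 4 neighbours < 4, holds.
  Cal: 1 of 2 neighbours < 2, holds.
  Nia: 1 of 3 neighbours ≥ 1, starts repeating the rumor.
Round 3 — checking thresholds:
  Ana: 2 of 4 neighbours < 4, holds.
  Cal: 1 of 2 neighbours < 2, holds.
  Omar: 1 of 3 neighbours ≥ 1, starts repeating the rumor.
Round 4 — checking thresholds:
  Ana: 3 of 4 neighbours < 4, holds.
  Cal: 2 of 2 neighbours ≥ 2, starts repeating the rumor.
Round 5 — no new spreads; cascade stops.

no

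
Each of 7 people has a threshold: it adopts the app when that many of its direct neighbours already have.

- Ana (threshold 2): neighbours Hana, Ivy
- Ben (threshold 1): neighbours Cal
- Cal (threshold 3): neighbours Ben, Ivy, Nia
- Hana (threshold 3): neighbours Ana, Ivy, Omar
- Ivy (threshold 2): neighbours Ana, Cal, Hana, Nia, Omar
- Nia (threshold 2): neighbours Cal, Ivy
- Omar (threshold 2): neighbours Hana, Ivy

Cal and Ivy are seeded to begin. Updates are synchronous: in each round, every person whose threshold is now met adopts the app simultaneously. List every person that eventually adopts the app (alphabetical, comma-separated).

Round 1 — Cal, Ivy adopt the app (initial).
Round 2 — checking thresholds:
  Ana: 1 of 2 neighbours < 2, below threshold.
  Ben: 1 of 1 neighbours ≥ 1, adopts the app.
  Hana: 1 of 3 neighbours < 3, below threshold.
  Nia: 2 of 2 neighbours ≥ 2, adopts the app.
  Omar: 1 of 2 neighbours < 2, below threshold.
Round 3 — no new adoptions; cascade stops.

Ben, Cal, Ivy, Nia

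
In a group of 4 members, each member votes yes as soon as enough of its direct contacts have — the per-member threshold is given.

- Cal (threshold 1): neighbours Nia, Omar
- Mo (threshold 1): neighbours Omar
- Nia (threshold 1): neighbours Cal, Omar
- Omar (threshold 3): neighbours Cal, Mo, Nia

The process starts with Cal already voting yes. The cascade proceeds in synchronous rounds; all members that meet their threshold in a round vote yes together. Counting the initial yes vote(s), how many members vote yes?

2

Round 1 — Cal votes yes (initial).
Round 2 — checking thresholds:
  Nia: 1 of 2 neighbours ≥ 1, votes yes.
  Omar: 1 of 3 neighbours < 3, holds.
Round 3 — no new yes votes; cascade stops.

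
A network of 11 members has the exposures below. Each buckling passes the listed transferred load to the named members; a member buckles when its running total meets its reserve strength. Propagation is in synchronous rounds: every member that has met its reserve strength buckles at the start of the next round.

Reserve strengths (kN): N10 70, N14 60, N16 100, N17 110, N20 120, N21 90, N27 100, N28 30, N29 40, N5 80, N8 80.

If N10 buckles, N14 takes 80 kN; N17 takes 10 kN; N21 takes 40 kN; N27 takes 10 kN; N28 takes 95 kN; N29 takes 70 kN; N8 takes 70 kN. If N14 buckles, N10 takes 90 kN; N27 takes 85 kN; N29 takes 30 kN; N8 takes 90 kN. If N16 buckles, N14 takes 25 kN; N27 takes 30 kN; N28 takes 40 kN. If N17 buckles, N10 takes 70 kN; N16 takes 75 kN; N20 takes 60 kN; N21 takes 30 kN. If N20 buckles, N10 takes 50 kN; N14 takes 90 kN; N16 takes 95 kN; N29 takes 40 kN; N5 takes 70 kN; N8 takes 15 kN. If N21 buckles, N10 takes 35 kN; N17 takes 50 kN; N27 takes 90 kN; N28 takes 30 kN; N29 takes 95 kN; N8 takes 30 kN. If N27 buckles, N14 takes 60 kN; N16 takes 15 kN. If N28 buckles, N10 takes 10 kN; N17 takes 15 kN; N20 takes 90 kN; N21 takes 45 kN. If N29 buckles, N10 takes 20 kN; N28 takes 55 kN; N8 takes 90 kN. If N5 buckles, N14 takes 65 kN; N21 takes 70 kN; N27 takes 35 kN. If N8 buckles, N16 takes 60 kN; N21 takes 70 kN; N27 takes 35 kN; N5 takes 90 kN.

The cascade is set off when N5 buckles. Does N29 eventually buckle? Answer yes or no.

yes

Round 1 — N5 buckles (initial).
  N14: +65 → 65 ≥ 60
  N21: +70 → 70 < 90
  N27: +35 → 35 < 100
Round 2 — N14 buckles.
  N10: +90 → 90 ≥ 70
  N27: +85 → 120 ≥ 100
  N29: +30 → 30 < 40
  N8: +90 → 90 ≥ 80
Round 3 — N10, N27, N8 buckle.
  N16: +15+60 → 75 < 100
  N17: +10 → 10 < 110
  N21: +40+70 → 180 ≥ 90
  N28: +95 → 95 ≥ 30
  N29: +70 → 100 ≥ 40
Round 4 — N21, N28, N29 buckle.
  N17: +50+15 → 75 < 110
  N20: +90 → 90 < 120
No further bucklings.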